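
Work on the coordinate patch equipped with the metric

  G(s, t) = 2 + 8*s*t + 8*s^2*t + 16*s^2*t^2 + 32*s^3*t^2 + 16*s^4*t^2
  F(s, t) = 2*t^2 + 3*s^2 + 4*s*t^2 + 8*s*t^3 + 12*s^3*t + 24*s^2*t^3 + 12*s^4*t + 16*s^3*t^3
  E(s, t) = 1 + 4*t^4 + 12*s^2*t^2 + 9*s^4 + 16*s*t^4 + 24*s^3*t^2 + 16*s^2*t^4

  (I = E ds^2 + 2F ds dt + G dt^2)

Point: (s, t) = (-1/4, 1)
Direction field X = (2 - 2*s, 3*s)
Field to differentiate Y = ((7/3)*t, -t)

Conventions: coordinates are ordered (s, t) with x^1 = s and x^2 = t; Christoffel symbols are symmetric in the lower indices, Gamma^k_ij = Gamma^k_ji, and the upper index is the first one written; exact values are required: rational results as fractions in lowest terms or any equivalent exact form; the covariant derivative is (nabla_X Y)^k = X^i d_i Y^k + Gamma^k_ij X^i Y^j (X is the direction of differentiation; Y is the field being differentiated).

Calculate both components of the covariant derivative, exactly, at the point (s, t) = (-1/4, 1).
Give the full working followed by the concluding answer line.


E = 617/256, F = 19/64, G = 17/16 at the point
E_s = 95/16, E_t = 19/4, F_s = 3, F_t = -25/64, G_s = 1, G_t = -3/8
EG - F^2 = 633/256;  g^inv = (256/633) * [[17/16, -19/64], [-19/64, 617/256]]
first-kind symbols [ij,l] = (1/2)(d_i g_jl + d_j g_il - d_l g_ij): [ss,s] = E_s/2 = 95/32, [ss,t] = F_s - E_t/2 = 5/8, [st,s] = E_t/2 = 19/8, [st,t] = G_s/2 = 1/2, [tt,s] = F_t - G_s/2 = -57/64, [tt,t] = G_t/2 = -3/16
Gamma^s_ij = (G*[ij,s] - F*[ij,t])/(EG - F^2), Gamma^t_ij = (E*[ij,t] - F*[ij,s])/(EG - F^2)
Gamma_sss = 760/633, Gamma_sst = 608/633, Gamma_stt = -76/211, Gamma_tss = 160/633, Gamma_tst = 128/633, Gamma_ttt = -16/211
X = (5/2, -3/4), Y = (7/3, -1) at the point

Answer: (nabla_X Y)^s = 6847/7596, (nabla_X Y)^t = 9937/7596


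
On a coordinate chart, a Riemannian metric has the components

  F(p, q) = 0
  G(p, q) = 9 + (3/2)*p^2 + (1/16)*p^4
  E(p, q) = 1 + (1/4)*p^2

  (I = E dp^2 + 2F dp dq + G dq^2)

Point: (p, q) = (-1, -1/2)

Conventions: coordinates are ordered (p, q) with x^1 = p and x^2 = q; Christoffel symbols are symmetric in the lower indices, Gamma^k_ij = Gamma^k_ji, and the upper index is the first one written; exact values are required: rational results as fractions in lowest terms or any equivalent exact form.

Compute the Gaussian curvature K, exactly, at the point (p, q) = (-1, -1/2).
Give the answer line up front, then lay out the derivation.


Answer: K = -32/325

E = 5/4, F = 0, G = 169/16, EG - F^2 = 845/64 at the point
E_p = -1/2, E_q = 0, F_p = 0, F_q = 0, G_p = -13/4, G_q = 0
E_qq = 0, F_pq = 0, G_pp = 15/4
By Brioschi, K is (det M1 - det M2) divided by (EG - F^2) squared.
M1 = [[-E_qq/2 + F_pq - G_pp/2, E_p/2, F_p - E_q/2], [F_q - G_p/2, E, F], [G_q/2, F, G]] = [[-15/8, -1/4, 0], [13/8, 5/4, 0], [0, 0, 169/16]]; det M1 = -5239/256
M2 = [[0, E_q/2, G_p/2], [E_q/2, E, F], [G_p/2, F, G]] = [[0, 0, -13/8], [0, 5/4, 0], [-13/8, 0, 169/16]]; det M2 = -845/256
det M1 - det M2 = -2197/128; K = -2197/128 / (845/64)^2 = -32/325


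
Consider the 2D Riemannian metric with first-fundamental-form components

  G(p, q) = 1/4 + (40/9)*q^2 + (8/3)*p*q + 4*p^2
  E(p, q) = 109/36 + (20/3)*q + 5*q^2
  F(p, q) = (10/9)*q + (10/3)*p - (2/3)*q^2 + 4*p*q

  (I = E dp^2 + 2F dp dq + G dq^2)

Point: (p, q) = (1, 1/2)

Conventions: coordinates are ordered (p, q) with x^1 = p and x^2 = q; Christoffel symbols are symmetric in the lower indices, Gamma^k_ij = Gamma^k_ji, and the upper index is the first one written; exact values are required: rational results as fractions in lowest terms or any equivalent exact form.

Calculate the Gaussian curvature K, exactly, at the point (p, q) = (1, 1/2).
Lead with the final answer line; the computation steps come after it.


Answer: K = 2956/190969

E = 137/18, F = 103/18, G = 241/36, EG - F^2 = 437/24 at the point
E_p = 0, E_q = 35/3, F_p = 16/3, F_q = 40/9, G_p = 28/3, G_q = 64/9
E_qq = 10, F_pq = 4, G_pp = 8
Compute both Brioschi determinants and normalise by (EG - F^2)^2.
M1 = [[-E_qq/2 + F_pq - G_pp/2, E_p/2, F_p - E_q/2], [F_q - G_p/2, E, F], [G_q/2, F, G]] = [[-5, 0, -1/2], [-2/9, 137/18, 103/18], [32/9, 103/18, 241/36]]; det M1 = -615/8
M2 = [[0, E_q/2, G_p/2], [E_q/2, E, F], [G_p/2, F, G]] = [[0, 35/6, 14/3], [35/6, 137/18, 103/18], [14/3, 103/18, 241/36]]; det M2 = -11809/144
det M1 - det M2 = 739/144; K = 739/144 / (437/24)^2 = 2956/190969


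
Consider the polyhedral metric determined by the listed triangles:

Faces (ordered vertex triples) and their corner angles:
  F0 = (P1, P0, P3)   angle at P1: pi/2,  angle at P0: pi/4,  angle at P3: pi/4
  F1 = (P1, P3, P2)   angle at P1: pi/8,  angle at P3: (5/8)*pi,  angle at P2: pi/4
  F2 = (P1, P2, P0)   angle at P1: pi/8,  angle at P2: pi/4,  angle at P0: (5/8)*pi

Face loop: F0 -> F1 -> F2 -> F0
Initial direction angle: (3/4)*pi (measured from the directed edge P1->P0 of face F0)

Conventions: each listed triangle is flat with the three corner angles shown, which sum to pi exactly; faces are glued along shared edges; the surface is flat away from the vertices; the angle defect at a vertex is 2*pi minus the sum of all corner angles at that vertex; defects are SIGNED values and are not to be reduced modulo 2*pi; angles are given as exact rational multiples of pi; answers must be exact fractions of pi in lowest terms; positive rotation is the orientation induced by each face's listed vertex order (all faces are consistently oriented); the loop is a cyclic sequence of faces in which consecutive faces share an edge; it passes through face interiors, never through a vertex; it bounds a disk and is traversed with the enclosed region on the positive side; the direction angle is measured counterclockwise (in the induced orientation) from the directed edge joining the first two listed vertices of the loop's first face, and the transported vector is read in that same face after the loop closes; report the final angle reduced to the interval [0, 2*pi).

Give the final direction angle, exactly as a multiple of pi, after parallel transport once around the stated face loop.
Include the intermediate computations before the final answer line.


enclosed vertex P1: corner angles sum to (3/4)*pi, defect = 2*pi - (3/4)*pi = (5/4)*pi
the final direction is the initial angle plus the enclosed defects, taken mod 2*pi in the induced orientation
final angle = (3/4)*pi + (5/4)*pi = 0 (mod 2*pi)

Answer: final direction angle = 0


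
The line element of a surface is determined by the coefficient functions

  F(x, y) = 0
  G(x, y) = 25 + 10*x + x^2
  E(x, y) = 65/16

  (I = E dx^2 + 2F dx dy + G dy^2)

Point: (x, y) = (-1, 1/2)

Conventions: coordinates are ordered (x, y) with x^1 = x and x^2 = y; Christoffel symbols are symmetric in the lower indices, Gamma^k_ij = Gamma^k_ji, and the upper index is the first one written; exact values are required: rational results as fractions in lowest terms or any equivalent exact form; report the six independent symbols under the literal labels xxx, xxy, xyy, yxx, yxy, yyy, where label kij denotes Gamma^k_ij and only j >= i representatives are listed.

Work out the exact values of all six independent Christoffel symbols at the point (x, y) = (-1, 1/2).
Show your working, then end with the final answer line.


E = 65/16, F = 0, G = 16 at the point
E_x = 0, E_y = 0, F_x = 0, F_y = 0, G_x = 8, G_y = 0
EG - F^2 = 65;  g^inv = (1/65) * [[16, 0], [0, 65/16]]
first-kind symbols [ij,l] = (1/2)(d_i g_jl + d_j g_il - d_l g_ij): [xx,x] = E_x/2 = 0, [xx,y] = F_x - E_y/2 = 0, [xy,x] = E_y/2 = 0, [xy,y] = G_x/2 = 4, [yy,x] = F_y - G_x/2 = -4, [yy,y] = G_y/2 = 0
Gamma^x_ij = (G*[ij,x] - F*[ij,y])/(EG - F^2), Gamma^y_ij = (E*[ij,y] - F*[ij,x])/(EG - F^2)

Answer: Gamma_xxx = 0, Gamma_xxy = 0, Gamma_xyy = -64/65, Gamma_yxx = 0, Gamma_yxy = 1/4, Gamma_yyy = 0


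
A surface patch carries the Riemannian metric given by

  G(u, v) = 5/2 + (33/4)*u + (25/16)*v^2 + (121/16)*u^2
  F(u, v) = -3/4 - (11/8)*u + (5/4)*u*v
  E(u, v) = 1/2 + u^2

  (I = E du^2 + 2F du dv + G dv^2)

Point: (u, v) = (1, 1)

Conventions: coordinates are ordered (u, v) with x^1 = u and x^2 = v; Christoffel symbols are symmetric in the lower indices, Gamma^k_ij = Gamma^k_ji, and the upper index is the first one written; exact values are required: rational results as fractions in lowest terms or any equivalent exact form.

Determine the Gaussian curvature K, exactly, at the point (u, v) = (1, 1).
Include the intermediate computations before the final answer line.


E = 3/2, F = -7/8, G = 159/8, EG - F^2 = 1859/64 at the point
E_u = 2, E_v = 0, F_u = -1/8, F_v = 5/4, G_u = 187/8, G_v = 25/8
E_vv = 0, F_uv = 5/4, G_uu = 121/8
By Brioschi, K is (det M1 - det M2) divided by (EG - F^2) squared.
M1 = [[-E_vv/2 + F_uv - G_uu/2, E_u/2, F_u - E_v/2], [F_v - G_u/2, E, F], [G_v/2, F, G]] = [[-101/16, 1, -1/8], [-167/16, 3/2, -7/8], [25/16, -7/8, 159/8]]; det M1 = 5599/256
M2 = [[0, E_v/2, G_u/2], [E_v/2, E, F], [G_u/2, F, G]] = [[0, 0, 187/16], [0, 3/2, -7/8], [187/16, -7/8, 159/8]]; det M2 = -104907/512
det M1 - det M2 = 116105/512; K = 116105/512 / (1859/64)^2 = 84440/314171

Answer: K = 84440/314171


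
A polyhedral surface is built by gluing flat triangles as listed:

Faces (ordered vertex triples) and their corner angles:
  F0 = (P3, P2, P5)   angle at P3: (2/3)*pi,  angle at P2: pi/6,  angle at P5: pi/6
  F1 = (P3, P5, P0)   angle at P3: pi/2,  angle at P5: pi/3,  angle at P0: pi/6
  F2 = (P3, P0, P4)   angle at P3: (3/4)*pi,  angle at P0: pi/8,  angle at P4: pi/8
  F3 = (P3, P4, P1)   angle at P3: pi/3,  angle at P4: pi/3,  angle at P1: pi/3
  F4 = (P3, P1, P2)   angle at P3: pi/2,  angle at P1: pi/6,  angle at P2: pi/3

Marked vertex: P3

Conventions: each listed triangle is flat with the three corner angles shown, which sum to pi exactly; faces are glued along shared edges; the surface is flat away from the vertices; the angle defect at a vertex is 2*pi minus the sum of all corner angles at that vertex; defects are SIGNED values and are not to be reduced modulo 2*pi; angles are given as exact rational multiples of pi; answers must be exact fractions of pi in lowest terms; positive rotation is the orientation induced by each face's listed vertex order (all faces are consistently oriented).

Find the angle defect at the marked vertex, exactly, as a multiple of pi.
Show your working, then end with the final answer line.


Sum of corner angles at P3: (11/4)*pi
defect = 2*pi - (11/4)*pi

Answer: defect(P3) = (-3/4)*pi


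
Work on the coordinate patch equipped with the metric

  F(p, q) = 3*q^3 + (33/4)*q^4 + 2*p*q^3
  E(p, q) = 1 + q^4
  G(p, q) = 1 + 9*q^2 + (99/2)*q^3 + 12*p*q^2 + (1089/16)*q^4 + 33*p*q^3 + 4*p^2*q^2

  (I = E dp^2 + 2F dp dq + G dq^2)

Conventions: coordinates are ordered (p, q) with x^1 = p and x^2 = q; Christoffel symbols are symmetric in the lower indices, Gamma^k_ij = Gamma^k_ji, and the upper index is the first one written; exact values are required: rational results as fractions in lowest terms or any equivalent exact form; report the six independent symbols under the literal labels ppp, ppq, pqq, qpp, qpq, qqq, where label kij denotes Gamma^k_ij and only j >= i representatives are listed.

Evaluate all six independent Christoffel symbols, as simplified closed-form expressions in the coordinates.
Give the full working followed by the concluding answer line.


E = 1 + q^4; F = 3*q^3 + (33/4)*q^4 + 2*p*q^3; G = 1 + 9*q^2 + (99/2)*q^3 + 12*p*q^2 + (1089/16)*q^4 + 33*p*q^3 + 4*p^2*q^2
Gamma^k_ij = (1/2) g^{kl} (d_i g_jl + d_j g_il - d_l g_ij), with g^inv = (1/(EG-F^2)) [[G, -F], [-F, E]]
first partials: E_p = 0, E_q = 4*q^3, F_p = 2*q^3, F_q = 9*q^2 + 33*q^3 + 6*p*q^2, G_p = 12*q^2 + 33*q^3 + 8*p*q^2, G_q = 18*q + (297/2)*q^2 + 24*p*q + (1089/4)*q^3 + 99*p*q^2 + 8*p^2*q
D = EG - F^2 = 1 + 9*q^2 + (99/2)*q^3 + 12*p*q^2 + (1105/16)*q^4 + 33*p*q^3 + 4*p^2*q^2
expanded: Gamma^p_pp = (G E_p - 2F F_p + F E_q)/(2D), Gamma^p_pq = (G E_q - F G_p)/(2D), Gamma^p_qq = (2G F_q - G G_p - F G_q)/(2D), Gamma^q_pp = (2E F_p - E E_q - F E_p)/(2D), Gamma^q_pq = (E G_p - F E_q)/(2D), Gamma^q_qq = (E G_q - 2F F_q + F G_p)/(2D); substitute and cancel common factors

Answer: Gamma_ppp = 0, Gamma_ppq = 32*q^3/(64*p^2*q^2 + 528*p*q^3 + 192*p*q^2 + 1105*q^4 + 792*q^3 + 144*q^2 + 16), Gamma_pqq = (32*p*q^2 + 264*q^3 + 48*q^2)/(64*p^2*q^2 + 528*p*q^3 + 192*p*q^2 + 1105*q^4 + 792*q^3 + 144*q^2 + 16), Gamma_qpp = 0, Gamma_qpq = (64*p*q^2 + 264*q^3 + 96*q^2)/(64*p^2*q^2 + 528*p*q^3 + 192*p*q^2 + 1105*q^4 + 792*q^3 + 144*q^2 + 16), Gamma_qqq = (64*p^2*q + 792*p*q^2 + 192*p*q + 2178*q^3 + 1188*q^2 + 144*q)/(64*p^2*q^2 + 528*p*q^3 + 192*p*q^2 + 1105*q^4 + 792*q^3 + 144*q^2 + 16)


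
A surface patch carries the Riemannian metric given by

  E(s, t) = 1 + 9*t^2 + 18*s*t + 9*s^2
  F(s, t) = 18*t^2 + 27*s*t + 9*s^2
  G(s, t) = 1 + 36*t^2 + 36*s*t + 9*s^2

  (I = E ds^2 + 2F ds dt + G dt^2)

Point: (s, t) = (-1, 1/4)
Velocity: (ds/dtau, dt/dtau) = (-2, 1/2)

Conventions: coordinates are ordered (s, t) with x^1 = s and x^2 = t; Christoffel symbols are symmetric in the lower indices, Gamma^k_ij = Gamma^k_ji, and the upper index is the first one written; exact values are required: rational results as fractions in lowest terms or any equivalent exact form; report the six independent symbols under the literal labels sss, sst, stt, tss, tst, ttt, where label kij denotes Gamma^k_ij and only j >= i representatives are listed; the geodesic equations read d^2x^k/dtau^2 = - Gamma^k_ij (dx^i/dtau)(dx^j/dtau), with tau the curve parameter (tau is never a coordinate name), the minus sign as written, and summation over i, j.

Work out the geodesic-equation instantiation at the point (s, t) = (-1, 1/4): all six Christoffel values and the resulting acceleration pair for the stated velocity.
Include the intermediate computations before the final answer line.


E = 97/16, F = 27/8, G = 13/4 at the point
E_s = -27/2, E_t = -27/2, F_s = -45/4, F_t = -18, G_s = -9, G_t = -18
EG - F^2 = 133/16;  g^inv = (16/133) * [[13/4, -27/8], [-27/8, 97/16]]
first-kind symbols [ij,l] = (1/2)(d_i g_jl + d_j g_il - d_l g_ij): [ss,s] = E_s/2 = -27/4, [ss,t] = F_s - E_t/2 = -9/2, [st,s] = E_t/2 = -27/4, [st,t] = G_s/2 = -9/2, [tt,s] = F_t - G_s/2 = -27/2, [tt,t] = G_t/2 = -9
Gamma^s_ij = (G*[ij,s] - F*[ij,t])/(EG - F^2), Gamma^t_ij = (E*[ij,t] - F*[ij,s])/(EG - F^2)
Gamma_sss = -108/133, Gamma_sst = -108/133, Gamma_stt = -216/133, Gamma_tss = -72/133, Gamma_tst = -72/133, Gamma_ttt = -144/133
d^2s/dtau^2 = -(Gamma_sss*(-2)^2 + 2*Gamma_sst*(-2)*(1/2) + Gamma_stt*(1/2)^2) = 270/133
d^2t/dtau^2 = -(Gamma_tss*(-2)^2 + 2*Gamma_tst*(-2)*(1/2) + Gamma_ttt*(1/2)^2) = 180/133

Answer: Gamma_sss = -108/133, Gamma_sst = -108/133, Gamma_stt = -216/133, Gamma_tss = -72/133, Gamma_tst = -72/133, Gamma_ttt = -144/133; accelerations (d^2s/dtau^2, d^2t/dtau^2) = (270/133, 180/133)


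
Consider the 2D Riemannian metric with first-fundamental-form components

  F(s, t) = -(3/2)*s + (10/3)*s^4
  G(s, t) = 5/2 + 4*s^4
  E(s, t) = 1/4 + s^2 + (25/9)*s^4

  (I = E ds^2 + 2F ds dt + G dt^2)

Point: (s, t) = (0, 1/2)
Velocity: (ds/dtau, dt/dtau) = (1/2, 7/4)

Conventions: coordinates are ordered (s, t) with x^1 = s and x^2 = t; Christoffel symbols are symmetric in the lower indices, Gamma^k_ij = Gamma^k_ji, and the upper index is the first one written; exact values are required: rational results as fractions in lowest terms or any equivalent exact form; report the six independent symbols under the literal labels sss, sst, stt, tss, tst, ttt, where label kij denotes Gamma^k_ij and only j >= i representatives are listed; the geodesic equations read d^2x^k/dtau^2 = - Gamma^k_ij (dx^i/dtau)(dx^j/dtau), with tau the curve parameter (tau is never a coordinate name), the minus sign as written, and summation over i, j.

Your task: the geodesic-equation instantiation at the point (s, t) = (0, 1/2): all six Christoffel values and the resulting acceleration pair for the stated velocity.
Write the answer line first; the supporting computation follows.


Answer: Gamma_sss = 0, Gamma_sst = 0, Gamma_stt = 0, Gamma_tss = -3/5, Gamma_tst = 0, Gamma_ttt = 0; accelerations (d^2s/dtau^2, d^2t/dtau^2) = (0, 3/20)

E = 1/4, F = 0, G = 5/2 at the point
E_s = 0, E_t = 0, F_s = -3/2, F_t = 0, G_s = 0, G_t = 0
EG - F^2 = 5/8;  g^inv = (8/5) * [[5/2, 0], [0, 1/4]]
first-kind symbols [ij,l] = (1/2)(d_i g_jl + d_j g_il - d_l g_ij): [ss,s] = E_s/2 = 0, [ss,t] = F_s - E_t/2 = -3/2, [st,s] = E_t/2 = 0, [st,t] = G_s/2 = 0, [tt,s] = F_t - G_s/2 = 0, [tt,t] = G_t/2 = 0
Gamma^s_ij = (G*[ij,s] - F*[ij,t])/(EG - F^2), Gamma^t_ij = (E*[ij,t] - F*[ij,s])/(EG - F^2)
Gamma_sss = 0, Gamma_sst = 0, Gamma_stt = 0, Gamma_tss = -3/5, Gamma_tst = 0, Gamma_ttt = 0
d^2s/dtau^2 = -(Gamma_sss*(1/2)^2 + 2*Gamma_sst*(1/2)*(7/4) + Gamma_stt*(7/4)^2) = 0
d^2t/dtau^2 = -(Gamma_tss*(1/2)^2 + 2*Gamma_tst*(1/2)*(7/4) + Gamma_ttt*(7/4)^2) = 3/20


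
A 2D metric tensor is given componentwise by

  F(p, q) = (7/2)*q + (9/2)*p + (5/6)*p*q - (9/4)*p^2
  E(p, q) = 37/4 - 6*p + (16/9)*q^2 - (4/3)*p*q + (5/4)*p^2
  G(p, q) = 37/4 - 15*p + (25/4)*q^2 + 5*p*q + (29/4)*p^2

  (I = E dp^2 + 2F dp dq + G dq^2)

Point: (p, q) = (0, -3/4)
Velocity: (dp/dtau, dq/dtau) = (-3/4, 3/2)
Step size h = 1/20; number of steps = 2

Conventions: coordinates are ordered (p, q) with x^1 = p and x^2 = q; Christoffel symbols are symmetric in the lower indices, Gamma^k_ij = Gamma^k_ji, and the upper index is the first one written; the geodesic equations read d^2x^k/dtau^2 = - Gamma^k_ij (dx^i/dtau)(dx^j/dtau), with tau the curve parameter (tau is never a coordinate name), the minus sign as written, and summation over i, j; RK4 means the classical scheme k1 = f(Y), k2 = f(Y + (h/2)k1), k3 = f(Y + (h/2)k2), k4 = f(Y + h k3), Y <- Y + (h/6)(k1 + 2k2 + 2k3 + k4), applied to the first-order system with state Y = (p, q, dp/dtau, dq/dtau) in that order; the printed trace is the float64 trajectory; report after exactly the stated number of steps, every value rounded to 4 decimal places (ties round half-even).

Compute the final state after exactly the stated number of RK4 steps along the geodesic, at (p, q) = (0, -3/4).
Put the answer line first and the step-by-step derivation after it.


Answer: p = -0.0910, q = -0.6102, dp/dtau = -1.0576, dq/dtau = 1.2849

f(Y) = (dp/dtau, dq/dtau, -Gamma^p_ij Y'^i Y'^j, -Gamma^q_ij Y'^i Y'^j) with the Gammas evaluated at the stage position; h = 0.050000; intermediate values shown to 6 dp
step 0: p = 0.0000, q = -0.7500, dp/dtau = -0.7500, dq/dtau = 1.5000
step 1:
  k1: at (p, q) = (0.000000, -0.750000), (dp/dtau, dq/dtau) = (-0.750000, 1.500000); Gamma_ppp = -0.147165, Gamma_ppq = -0.335844, Gamma_pqq = 1.226657, Gamma_qpp = 0.377735, Gamma_qpq = -0.803454, Gamma_qqq = -0.114959; k1 = (-0.750000, 1.500000, -3.432846, -1.761589)
  k2: at (p, q) = (-0.018750, -0.712500), (dp/dtau, dq/dtau) = (-0.835821, 1.455960); Gamma_ppp = -0.153534, Gamma_ppq = -0.323411, Gamma_pqq = 1.232803, Gamma_qpp = 0.379737, Gamma_qpq = -0.802261, Gamma_qqq = -0.104469; k2 = (-0.835821, 1.455960, -3.293197, -1.996406)
  k3: at (p, q) = (-0.020896, -0.713601), (dp/dtau, dq/dtau) = (-0.832330, 1.450090); Gamma_ppp = -0.153277, Gamma_ppq = -0.323659, Gamma_pqq = 1.232804, Gamma_qpp = 0.378871, Gamma_qpq = -0.800900, Gamma_qqq = -0.103821; k3 = (-0.832330, 1.450090, -3.267387, -1.977459)
  k4: at (p, q) = (-0.041616, -0.677496), (dp/dtau, dq/dtau) = (-0.913369, 1.401127); Gamma_ppp = -0.159203, Gamma_ppq = -0.311442, Gamma_pqq = 1.237847, Gamma_qpp = 0.379574, Gamma_qpq = -0.797593, Gamma_qqq = -0.092708; k4 = (-0.913369, 1.401127, -3.094407, -2.176091)
  Y <- Y + (h/6)(k1 + 2k2 + 2k3 + k4): p = -0.0417, q = -0.6774, dp/dtau = -0.9137, dq/dtau = 1.4010
step 2:
  k1: at (p, q) = (-0.041664, -0.677390), (dp/dtau, dq/dtau) = (-0.913737, 1.400955); Gamma_ppp = -0.159221, Gamma_ppq = -0.311407, Gamma_pqq = 1.237860, Gamma_qpp = 0.379579, Gamma_qpq = -0.797589, Gamma_qqq = -0.092680; k1 = (-0.913737, 1.400955, -3.093845, -2.177010)
  k2: at (p, q) = (-0.064507, -0.642366), (dp/dtau, dq/dtau) = (-0.991083, 1.346530); Gamma_ppp = -0.164699, Gamma_ppq = -0.299424, Gamma_pqq = 1.241834, Gamma_qpp = 0.379011, Gamma_qpq = -0.792253, Gamma_qqq = -0.080930; k2 = (-0.991083, 1.346530, -2.889022, -2.340102)
  k3: at (p, q) = (-0.066441, -0.643727), (dp/dtau, dq/dtau) = (-0.985962, 1.342452); Gamma_ppp = -0.164364, Gamma_ppq = -0.299840, Gamma_pqq = 1.241792, Gamma_qpp = 0.378175, Gamma_qpq = -0.791027, Gamma_qqq = -0.080431; k3 = (-0.985962, 1.342452, -2.871889, -2.316698)
  k4: at (p, q) = (-0.090962, -0.610267), (dp/dtau, dq/dtau) = (-1.057331, 1.285120); Gamma_ppp = -0.169241, Gamma_ppq = -0.288441, Gamma_pqq = 1.244657, Gamma_qpp = 0.376438, Gamma_qpq = -0.784007, Gamma_qqq = -0.068375; k4 = (-1.057331, 1.285120, -2.650254, -2.438529)
  Y <- Y + (h/6)(k1 + 2k2 + 2k3 + k4): p = -0.0910, q = -0.6102, dp/dtau = -1.0576, dq/dtau = 1.2849


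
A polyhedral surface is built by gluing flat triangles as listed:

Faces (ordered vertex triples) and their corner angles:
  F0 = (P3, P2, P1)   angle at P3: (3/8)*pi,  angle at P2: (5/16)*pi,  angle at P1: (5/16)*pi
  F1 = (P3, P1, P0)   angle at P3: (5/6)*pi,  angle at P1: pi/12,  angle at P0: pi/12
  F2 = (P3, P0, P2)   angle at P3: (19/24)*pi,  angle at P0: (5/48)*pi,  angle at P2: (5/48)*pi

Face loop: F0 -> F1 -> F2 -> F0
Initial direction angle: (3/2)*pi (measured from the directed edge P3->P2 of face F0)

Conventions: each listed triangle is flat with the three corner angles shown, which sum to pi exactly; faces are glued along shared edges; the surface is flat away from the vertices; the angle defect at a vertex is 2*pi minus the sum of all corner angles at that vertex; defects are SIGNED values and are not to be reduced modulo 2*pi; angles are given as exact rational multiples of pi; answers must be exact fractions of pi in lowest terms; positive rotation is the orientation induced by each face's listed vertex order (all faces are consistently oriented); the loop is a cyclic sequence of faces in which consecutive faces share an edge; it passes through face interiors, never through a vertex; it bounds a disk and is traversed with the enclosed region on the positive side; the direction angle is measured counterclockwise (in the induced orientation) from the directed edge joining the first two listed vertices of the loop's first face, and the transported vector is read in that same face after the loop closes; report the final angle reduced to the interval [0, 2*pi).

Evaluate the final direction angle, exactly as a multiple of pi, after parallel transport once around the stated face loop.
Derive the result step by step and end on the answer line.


enclosed vertex P3: corner angles sum to 2*pi, defect = 2*pi - 2*pi = 0
adding the enclosed defects to the starting angle (mod 2*pi, induced orientation) gives the holonomy
final angle = (3/2)*pi + 0 = (3/2)*pi (mod 2*pi)

Answer: final direction angle = (3/2)*pi


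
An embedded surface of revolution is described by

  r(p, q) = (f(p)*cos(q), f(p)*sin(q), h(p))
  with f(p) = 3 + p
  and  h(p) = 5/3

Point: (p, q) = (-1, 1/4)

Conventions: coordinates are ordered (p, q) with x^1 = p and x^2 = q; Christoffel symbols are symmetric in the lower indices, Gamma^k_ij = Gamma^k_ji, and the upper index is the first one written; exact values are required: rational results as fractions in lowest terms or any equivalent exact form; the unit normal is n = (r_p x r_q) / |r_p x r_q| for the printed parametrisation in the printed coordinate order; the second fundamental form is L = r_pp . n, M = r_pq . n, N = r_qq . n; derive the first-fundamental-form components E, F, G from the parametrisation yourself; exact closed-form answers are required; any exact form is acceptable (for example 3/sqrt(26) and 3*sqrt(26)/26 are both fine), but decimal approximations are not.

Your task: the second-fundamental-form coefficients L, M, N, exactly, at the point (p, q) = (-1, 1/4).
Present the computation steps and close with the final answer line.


f = 2, f' = 1, f'' = 0, h' = 0, h'' = 0
E = 1, F = 0, G = 4; answer radicand W^2 = 1
unnormalised second-form numerators: l = 0, m = 0, n = 0; L = l/sqrt(1), and similarly M = m/sqrt(W^2), N = n/sqrt(W^2)

Answer: L = 0, M = 0, N = 0


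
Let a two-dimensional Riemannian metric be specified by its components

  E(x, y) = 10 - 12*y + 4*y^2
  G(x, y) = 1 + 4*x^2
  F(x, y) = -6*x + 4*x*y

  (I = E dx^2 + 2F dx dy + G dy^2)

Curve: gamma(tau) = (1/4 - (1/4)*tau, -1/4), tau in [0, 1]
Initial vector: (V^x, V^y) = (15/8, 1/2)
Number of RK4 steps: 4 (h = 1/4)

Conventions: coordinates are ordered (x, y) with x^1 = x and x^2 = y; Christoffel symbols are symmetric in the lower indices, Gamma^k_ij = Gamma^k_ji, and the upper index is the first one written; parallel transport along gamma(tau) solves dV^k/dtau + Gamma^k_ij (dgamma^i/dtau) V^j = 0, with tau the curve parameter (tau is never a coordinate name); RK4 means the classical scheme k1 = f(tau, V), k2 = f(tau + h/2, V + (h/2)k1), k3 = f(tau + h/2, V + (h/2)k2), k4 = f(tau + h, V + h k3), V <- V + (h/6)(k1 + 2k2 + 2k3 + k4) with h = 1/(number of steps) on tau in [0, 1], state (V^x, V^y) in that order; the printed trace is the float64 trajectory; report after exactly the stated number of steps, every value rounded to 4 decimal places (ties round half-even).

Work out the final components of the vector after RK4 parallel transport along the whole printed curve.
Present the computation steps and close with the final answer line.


gamma'(tau) = (-1/4, 0); f(tau, V)^k = -Gamma^k_ij(gamma(tau)) gamma'^i(tau) V^j; h = 1/4; intermediate values shown to 6 dp
curve data and Christoffel symbols at the stage parameters:
  tau = 0.000000: gamma = (0.250000, -0.250000), gamma' = (-0.250000, 0.000000); Gamma_xxx = 0.000000, Gamma_xxy = -0.518519, Gamma_xyy = 0.000000, Gamma_yxx = 0.000000, Gamma_yxy = 0.074074, Gamma_yyy = 0.000000
  tau = 0.125000: gamma = (0.218750, -0.250000), gamma' = (-0.250000, 0.000000); Gamma_xxx = 0.000000, Gamma_xxy = -0.520779, Gamma_xyy = 0.000000, Gamma_yxx = 0.000000, Gamma_yxy = 0.065097, Gamma_yyy = 0.000000
  tau = 0.250000: gamma = (0.187500, -0.250000), gamma' = (-0.250000, 0.000000); Gamma_xxx = 0.000000, Gamma_xxy = -0.522754, Gamma_xyy = 0.000000, Gamma_yxx = 0.000000, Gamma_yxy = 0.056009, Gamma_yyy = 0.000000
  tau = 0.375000: gamma = (0.156250, -0.250000), gamma' = (-0.250000, 0.000000); Gamma_xxx = 0.000000, Gamma_xxy = -0.524437, Gamma_xyy = 0.000000, Gamma_yxx = 0.000000, Gamma_yxy = 0.046825, Gamma_yyy = 0.000000
  tau = 0.500000: gamma = (0.125000, -0.250000), gamma' = (-0.250000, 0.000000); Gamma_xxx = 0.000000, Gamma_xxy = -0.525822, Gamma_xyy = 0.000000, Gamma_yxx = 0.000000, Gamma_yxy = 0.037559, Gamma_yyy = 0.000000
  tau = 0.625000: gamma = (0.093750, -0.250000), gamma' = (-0.250000, 0.000000); Gamma_xxx = 0.000000, Gamma_xxy = -0.526904, Gamma_xyy = 0.000000, Gamma_yxx = 0.000000, Gamma_yxy = 0.028227, Gamma_yyy = 0.000000
  tau = 0.750000: gamma = (0.062500, -0.250000), gamma' = (-0.250000, 0.000000); Gamma_xxx = 0.000000, Gamma_xxy = -0.527680, Gamma_xyy = 0.000000, Gamma_yxx = 0.000000, Gamma_yxy = 0.018846, Gamma_yyy = 0.000000
  tau = 0.875000: gamma = (0.031250, -0.250000), gamma' = (-0.250000, 0.000000); Gamma_xxx = 0.000000, Gamma_xxy = -0.528146, Gamma_xyy = 0.000000, Gamma_yxx = 0.000000, Gamma_yxy = 0.009431, Gamma_yyy = 0.000000
  tau = 1.000000: gamma = (0.000000, -0.250000), gamma' = (-0.250000, 0.000000); Gamma_xxx = 0.000000, Gamma_xxy = -0.528302, Gamma_xyy = 0.000000, Gamma_yxx = 0.000000, Gamma_yxy = 0.000000, Gamma_yyy = 0.000000
step 0: V^x = 1.8750, V^y = 0.5000
step 1: k1 = (-0.064815, 0.009259), k2 = (-0.065248, 0.008156), k3 = (-0.065230, 0.008154), k4 = (-0.065611, 0.007030); V <- V + (h/6)(k1 + 2k2 + 2k3 + k4): V^x = 1.8587, V^y = 0.5020
step 2: k1 = (-0.065611, 0.007030), k2 = (-0.065937, 0.005887), k3 = (-0.065918, 0.005886), k4 = (-0.066189, 0.004728); V <- V + (h/6)(k1 + 2k2 + 2k3 + k4): V^x = 1.8422, V^y = 0.5035
step 3: k1 = (-0.066189, 0.004728), k2 = (-0.066403, 0.003557), k3 = (-0.066384, 0.003556), k4 = (-0.066540, 0.002376); V <- V + (h/6)(k1 + 2k2 + 2k3 + k4): V^x = 1.8256, V^y = 0.5044
step 4: k1 = (-0.066540, 0.002376), k2 = (-0.066638, 0.001190), k3 = (-0.066619, 0.001190), k4 = (-0.066658, 0.000000); V <- V + (h/6)(k1 + 2k2 + 2k3 + k4): V^x = 1.8090, V^y = 0.5047

Answer: V^x = 1.8090, V^y = 0.5047


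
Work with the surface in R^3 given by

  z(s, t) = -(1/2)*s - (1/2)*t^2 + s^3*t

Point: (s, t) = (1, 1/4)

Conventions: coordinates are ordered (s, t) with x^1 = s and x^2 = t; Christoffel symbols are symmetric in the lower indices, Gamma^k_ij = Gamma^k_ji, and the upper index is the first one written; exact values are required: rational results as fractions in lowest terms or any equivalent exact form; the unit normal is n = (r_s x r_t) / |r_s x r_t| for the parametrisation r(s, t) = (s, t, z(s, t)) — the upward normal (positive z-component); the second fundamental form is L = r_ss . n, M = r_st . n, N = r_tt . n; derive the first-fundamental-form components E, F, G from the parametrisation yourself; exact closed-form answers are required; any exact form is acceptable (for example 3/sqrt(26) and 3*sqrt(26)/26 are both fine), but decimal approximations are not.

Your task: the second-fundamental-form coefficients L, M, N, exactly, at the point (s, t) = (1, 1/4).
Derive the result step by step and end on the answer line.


z_s = 1/4, z_t = 3/4, z_ss = 3/2, z_st = 3, z_tt = -1
E = 17/16, F = 3/16, G = 25/16; answer radicand W^2 = 13/8
unnormalised second-form numerators: l = 3/2, m = 3, n = -1; L = l/sqrt(13/8), and similarly M = m/sqrt(W^2), N = n/sqrt(W^2)

Answer: L = 3*sqrt(26)/13, M = 6*sqrt(26)/13, N = -2*sqrt(26)/13


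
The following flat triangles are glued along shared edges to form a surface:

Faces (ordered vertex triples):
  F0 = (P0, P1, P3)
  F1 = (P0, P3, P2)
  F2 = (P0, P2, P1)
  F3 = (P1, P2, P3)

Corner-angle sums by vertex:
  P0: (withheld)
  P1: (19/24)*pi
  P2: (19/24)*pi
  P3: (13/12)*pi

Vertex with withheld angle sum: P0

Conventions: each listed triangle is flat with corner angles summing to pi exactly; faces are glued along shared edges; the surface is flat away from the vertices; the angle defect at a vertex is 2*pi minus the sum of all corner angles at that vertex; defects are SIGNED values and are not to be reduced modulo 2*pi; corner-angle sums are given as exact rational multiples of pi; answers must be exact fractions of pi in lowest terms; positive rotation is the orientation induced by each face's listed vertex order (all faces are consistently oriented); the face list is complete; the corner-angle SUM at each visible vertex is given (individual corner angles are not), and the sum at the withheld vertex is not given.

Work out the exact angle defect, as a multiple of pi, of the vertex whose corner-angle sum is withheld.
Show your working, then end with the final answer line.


V = 4, E = 6, F = 4; chi = V - E + F = 2
Gauss-Bonnet: total defect = 2*pi*chi = 4*pi; visible defects sum to (10/3)*pi

Answer: defect(P0) = (2/3)*pi


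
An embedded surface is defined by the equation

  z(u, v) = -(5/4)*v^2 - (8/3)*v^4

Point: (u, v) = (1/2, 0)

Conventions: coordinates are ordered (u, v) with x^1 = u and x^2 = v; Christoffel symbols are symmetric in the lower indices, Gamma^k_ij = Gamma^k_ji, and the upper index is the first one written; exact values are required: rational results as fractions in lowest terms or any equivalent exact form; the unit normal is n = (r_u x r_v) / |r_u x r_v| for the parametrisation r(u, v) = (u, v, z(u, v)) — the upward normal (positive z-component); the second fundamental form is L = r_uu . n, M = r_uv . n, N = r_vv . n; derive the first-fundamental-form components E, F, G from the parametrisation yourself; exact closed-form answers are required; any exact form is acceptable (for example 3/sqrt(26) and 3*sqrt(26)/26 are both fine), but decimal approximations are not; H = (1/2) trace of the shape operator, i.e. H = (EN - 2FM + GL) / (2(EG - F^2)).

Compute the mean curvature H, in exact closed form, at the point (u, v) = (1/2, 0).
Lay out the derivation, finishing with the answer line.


z_u = 0, z_v = 0, z_uu = 0, z_uv = 0, z_vv = -5/2
E = 1, F = 0, G = 1; answer radicand W^2 = 1
unnormalised second-form numerators: l = 0, m = 0, n = -5/2; L = l/sqrt(1), and similarly M = m/sqrt(W^2), N = n/sqrt(W^2)
H = (E*n - 2*F*m + G*l) / (2*(EG - F^2)*sqrt(W^2)); E*n - 2*F*m + G*l = -5/2, EG - F^2 = 1, so H = (-5/4)/sqrt(1)

Answer: H = -5/4


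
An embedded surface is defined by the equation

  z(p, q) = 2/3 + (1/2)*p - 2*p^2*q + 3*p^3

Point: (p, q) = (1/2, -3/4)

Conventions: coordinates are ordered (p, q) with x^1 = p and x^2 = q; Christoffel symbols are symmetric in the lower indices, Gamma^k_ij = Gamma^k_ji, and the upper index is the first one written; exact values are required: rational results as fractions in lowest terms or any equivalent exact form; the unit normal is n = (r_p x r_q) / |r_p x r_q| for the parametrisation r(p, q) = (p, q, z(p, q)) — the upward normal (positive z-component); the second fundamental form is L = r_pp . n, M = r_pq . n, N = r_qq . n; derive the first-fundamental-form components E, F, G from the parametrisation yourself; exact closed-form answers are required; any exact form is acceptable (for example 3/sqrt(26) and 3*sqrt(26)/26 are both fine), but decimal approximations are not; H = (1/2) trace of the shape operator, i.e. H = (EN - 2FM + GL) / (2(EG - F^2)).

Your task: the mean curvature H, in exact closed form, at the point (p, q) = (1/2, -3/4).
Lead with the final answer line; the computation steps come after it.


Answer: H = 208*sqrt(309)/95481

z_p = 17/4, z_q = -1/2, z_pp = 12, z_pq = -2, z_qq = 0
E = 305/16, F = -17/8, G = 5/4; answer radicand W^2 = 309/16
unnormalised second-form numerators: l = 12, m = -2, n = 0; L = l/sqrt(309/16), and similarly M = m/sqrt(W^2), N = n/sqrt(W^2)
H = (E*n - 2*F*m + G*l) / (2*(EG - F^2)*sqrt(W^2)); E*n - 2*F*m + G*l = 13/2, EG - F^2 = 309/16, so H = (52/309)/sqrt(309/16)


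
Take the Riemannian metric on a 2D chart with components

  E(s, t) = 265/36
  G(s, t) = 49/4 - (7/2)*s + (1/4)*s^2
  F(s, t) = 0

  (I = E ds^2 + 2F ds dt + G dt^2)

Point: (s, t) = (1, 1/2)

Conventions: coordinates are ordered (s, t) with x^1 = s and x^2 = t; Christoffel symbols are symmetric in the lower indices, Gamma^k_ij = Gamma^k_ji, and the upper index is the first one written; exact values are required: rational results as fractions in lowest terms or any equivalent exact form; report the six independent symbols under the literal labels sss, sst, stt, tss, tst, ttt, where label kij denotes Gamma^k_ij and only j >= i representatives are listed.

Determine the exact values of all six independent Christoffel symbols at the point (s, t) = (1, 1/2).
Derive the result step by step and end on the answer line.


E = 265/36, F = 0, G = 9 at the point
E_s = 0, E_t = 0, F_s = 0, F_t = 0, G_s = -3, G_t = 0
EG - F^2 = 265/4;  g^inv = (4/265) * [[9, 0], [0, 265/36]]
first-kind symbols [ij,l] = (1/2)(d_i g_jl + d_j g_il - d_l g_ij): [ss,s] = E_s/2 = 0, [ss,t] = F_s - E_t/2 = 0, [st,s] = E_t/2 = 0, [st,t] = G_s/2 = -3/2, [tt,s] = F_t - G_s/2 = 3/2, [tt,t] = G_t/2 = 0
Gamma^s_ij = (G*[ij,s] - F*[ij,t])/(EG - F^2), Gamma^t_ij = (E*[ij,t] - F*[ij,s])/(EG - F^2)

Answer: Gamma_sss = 0, Gamma_sst = 0, Gamma_stt = 54/265, Gamma_tss = 0, Gamma_tst = -1/6, Gamma_ttt = 0


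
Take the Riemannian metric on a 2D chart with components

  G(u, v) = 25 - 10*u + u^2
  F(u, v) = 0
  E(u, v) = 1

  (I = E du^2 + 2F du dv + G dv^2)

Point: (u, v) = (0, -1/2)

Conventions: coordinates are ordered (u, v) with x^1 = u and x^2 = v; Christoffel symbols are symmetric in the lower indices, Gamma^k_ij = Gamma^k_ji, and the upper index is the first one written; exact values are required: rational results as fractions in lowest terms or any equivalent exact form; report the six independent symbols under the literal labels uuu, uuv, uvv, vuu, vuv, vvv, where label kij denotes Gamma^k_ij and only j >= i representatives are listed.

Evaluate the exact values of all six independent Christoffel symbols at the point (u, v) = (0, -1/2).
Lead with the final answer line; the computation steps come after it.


Answer: Gamma_uuu = 0, Gamma_uuv = 0, Gamma_uvv = 5, Gamma_vuu = 0, Gamma_vuv = -1/5, Gamma_vvv = 0

E = 1, F = 0, G = 25 at the point
E_u = 0, E_v = 0, F_u = 0, F_v = 0, G_u = -10, G_v = 0
EG - F^2 = 25;  g^inv = (1/25) * [[25, 0], [0, 1]]
first-kind symbols [ij,l] = (1/2)(d_i g_jl + d_j g_il - d_l g_ij): [uu,u] = E_u/2 = 0, [uu,v] = F_u - E_v/2 = 0, [uv,u] = E_v/2 = 0, [uv,v] = G_u/2 = -5, [vv,u] = F_v - G_u/2 = 5, [vv,v] = G_v/2 = 0
Gamma^u_ij = (G*[ij,u] - F*[ij,v])/(EG - F^2), Gamma^v_ij = (E*[ij,v] - F*[ij,u])/(EG - F^2)


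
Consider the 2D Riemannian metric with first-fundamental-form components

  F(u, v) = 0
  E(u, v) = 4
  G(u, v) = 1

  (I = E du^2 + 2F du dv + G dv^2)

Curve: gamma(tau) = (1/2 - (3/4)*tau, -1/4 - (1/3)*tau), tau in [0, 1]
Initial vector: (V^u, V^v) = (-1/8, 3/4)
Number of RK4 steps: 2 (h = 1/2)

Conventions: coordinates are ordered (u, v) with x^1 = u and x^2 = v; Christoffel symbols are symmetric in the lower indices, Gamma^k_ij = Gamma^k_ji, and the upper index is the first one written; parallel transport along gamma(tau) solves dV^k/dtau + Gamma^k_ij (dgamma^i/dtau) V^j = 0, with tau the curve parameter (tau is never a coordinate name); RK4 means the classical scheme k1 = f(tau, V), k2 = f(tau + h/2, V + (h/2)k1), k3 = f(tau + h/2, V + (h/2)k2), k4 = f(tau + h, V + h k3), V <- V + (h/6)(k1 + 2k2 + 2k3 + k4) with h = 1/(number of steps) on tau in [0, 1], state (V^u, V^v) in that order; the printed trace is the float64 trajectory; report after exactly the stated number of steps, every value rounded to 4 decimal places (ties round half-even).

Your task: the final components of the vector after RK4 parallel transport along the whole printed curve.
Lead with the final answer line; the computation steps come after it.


Answer: V^u = -0.1250, V^v = 0.7500

gamma'(tau) = (-3/4, -1/3); f(tau, V)^k = -Gamma^k_ij(gamma(tau)) gamma'^i(tau) V^j; h = 1/2; intermediate values shown to 6 dp
curve data and Christoffel symbols at the stage parameters:
  tau = 0.000000: gamma = (0.500000, -0.250000), gamma' = (-0.750000, -0.333333); Gamma_uuu = 0.000000, Gamma_uuv = 0.000000, Gamma_uvv = 0.000000, Gamma_vuu = 0.000000, Gamma_vuv = 0.000000, Gamma_vvv = 0.000000
  tau = 0.250000: gamma = (0.312500, -0.333333), gamma' = (-0.750000, -0.333333); Gamma_uuu = 0.000000, Gamma_uuv = 0.000000, Gamma_uvv = 0.000000, Gamma_vuu = 0.000000, Gamma_vuv = 0.000000, Gamma_vvv = 0.000000
  tau = 0.500000: gamma = (0.125000, -0.416667), gamma' = (-0.750000, -0.333333); Gamma_uuu = 0.000000, Gamma_uuv = 0.000000, Gamma_uvv = 0.000000, Gamma_vuu = 0.000000, Gamma_vuv = 0.000000, Gamma_vvv = 0.000000
  tau = 0.750000: gamma = (-0.062500, -0.500000), gamma' = (-0.750000, -0.333333); Gamma_uuu = 0.000000, Gamma_uuv = 0.000000, Gamma_uvv = 0.000000, Gamma_vuu = 0.000000, Gamma_vuv = 0.000000, Gamma_vvv = 0.000000
  tau = 1.000000: gamma = (-0.250000, -0.583333), gamma' = (-0.750000, -0.333333); Gamma_uuu = 0.000000, Gamma_uuv = 0.000000, Gamma_uvv = 0.000000, Gamma_vuu = 0.000000, Gamma_vuv = 0.000000, Gamma_vvv = 0.000000
step 0: V^u = -0.1250, V^v = 0.7500
step 1: k1 = (0.000000, 0.000000), k2 = (0.000000, 0.000000), k3 = (0.000000, 0.000000), k4 = (0.000000, 0.000000); V <- V + (h/6)(k1 + 2k2 + 2k3 + k4): V^u = -0.1250, V^v = 0.7500
step 2: k1 = (0.000000, 0.000000), k2 = (0.000000, 0.000000), k3 = (0.000000, 0.000000), k4 = (0.000000, 0.000000); V <- V + (h/6)(k1 + 2k2 + 2k3 + k4): V^u = -0.1250, V^v = 0.7500


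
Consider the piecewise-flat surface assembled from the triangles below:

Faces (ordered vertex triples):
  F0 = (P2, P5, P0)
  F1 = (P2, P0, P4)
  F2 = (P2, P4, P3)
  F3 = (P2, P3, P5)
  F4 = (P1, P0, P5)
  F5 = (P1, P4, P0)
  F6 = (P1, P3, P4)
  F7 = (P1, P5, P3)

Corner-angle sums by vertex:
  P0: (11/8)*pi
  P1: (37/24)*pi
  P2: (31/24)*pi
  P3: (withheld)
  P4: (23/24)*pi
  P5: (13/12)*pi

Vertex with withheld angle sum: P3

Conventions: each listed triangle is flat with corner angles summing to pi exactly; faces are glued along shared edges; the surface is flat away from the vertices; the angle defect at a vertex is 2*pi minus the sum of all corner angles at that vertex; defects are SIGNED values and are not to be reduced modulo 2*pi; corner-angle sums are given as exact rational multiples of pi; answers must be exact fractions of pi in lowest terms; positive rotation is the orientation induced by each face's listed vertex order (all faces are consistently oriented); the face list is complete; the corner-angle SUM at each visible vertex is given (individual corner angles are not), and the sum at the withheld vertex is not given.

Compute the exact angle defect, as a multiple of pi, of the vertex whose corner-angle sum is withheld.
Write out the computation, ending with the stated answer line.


V = 6, E = 12, F = 8; chi = V - E + F = 2
Gauss-Bonnet: total defect = 2*pi*chi = 4*pi; visible defects sum to (15/4)*pi

Answer: defect(P3) = pi/4
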